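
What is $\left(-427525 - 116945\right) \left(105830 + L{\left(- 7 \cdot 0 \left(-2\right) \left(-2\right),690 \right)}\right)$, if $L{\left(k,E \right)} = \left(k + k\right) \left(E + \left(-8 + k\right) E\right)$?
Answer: $-57621260100$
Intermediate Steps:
$L{\left(k,E \right)} = 2 k \left(E + E \left(-8 + k\right)\right)$
$\left(-427525 - 116945\right) \left(105830 + L{\left(- 7 \cdot 0 \left(-2\right) \left(-2\right),690 \right)}\right) = \left(-427525 - 116945\right) \left(105830 + 2 \cdot 690 - 7 \cdot 0 \left(-2\right) \left(-2\right) \left(-7 + - 7 \cdot 0 \left(-2\right) \left(-2\right)\right)\right) = - 544470 \left(105830 + 2 \cdot 690 \left(-7\right) 0 \left(-2\right) \left(-7 + \left(-7\right) 0 \left(-2\right)\right)\right) = - 544470 \left(105830 + 2 \cdot 690 \cdot 0 \left(-2\right) \left(-7 + 0 \left(-2\right)\right)\right) = - 544470 \left(105830 + 2 \cdot 690 \cdot 0 \left(-7 + 0\right)\right) = - 544470 \left(105830 + 2 \cdot 690 \cdot 0 \left(-7\right)\right) = - 544470 \left(105830 + 0\right) = \left(-544470\right) 105830 = -57621260100$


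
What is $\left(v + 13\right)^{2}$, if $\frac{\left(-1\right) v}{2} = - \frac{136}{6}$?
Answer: $\frac{30625}{9} \approx 3402.8$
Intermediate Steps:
$v = \frac{136}{3}$ ($v = - 2 \left(- \frac{136}{6}\right) = - 2 \left(\left(-136\right) \frac{1}{6}\right) = \left(-2\right) \left(- \frac{68}{3}\right) = \frac{136}{3} \approx 45.333$)
$\left(v + 13\right)^{2} = \left(\frac{136}{3} + 13\right)^{2} = \left(\frac{175}{3}\right)^{2} = \frac{30625}{9}$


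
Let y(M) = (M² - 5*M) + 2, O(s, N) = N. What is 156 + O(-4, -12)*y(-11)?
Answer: -1980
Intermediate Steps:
y(M) = 2 + M² - 5*M
156 + O(-4, -12)*y(-11) = 156 - 12*(2 + (-11)² - 5*(-11)) = 156 - 12*(2 + 121 + 55) = 156 - 12*178 = 156 - 2136 = -1980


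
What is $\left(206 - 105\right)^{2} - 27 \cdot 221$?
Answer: $4234$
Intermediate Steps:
$\left(206 - 105\right)^{2} - 27 \cdot 221 = 101^{2} - 5967 = 10201 - 5967 = 4234$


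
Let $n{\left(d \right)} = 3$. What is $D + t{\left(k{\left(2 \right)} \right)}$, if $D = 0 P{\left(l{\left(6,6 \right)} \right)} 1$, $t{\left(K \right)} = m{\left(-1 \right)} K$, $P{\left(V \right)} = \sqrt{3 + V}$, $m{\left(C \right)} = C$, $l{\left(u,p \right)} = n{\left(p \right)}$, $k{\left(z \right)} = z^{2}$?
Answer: $-4$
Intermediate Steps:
$l{\left(u,p \right)} = 3$
$t{\left(K \right)} = - K$
$D = 0$ ($D = 0 \sqrt{3 + 3} \cdot 1 = 0 \sqrt{6} \cdot 1 = 0 \cdot 1 = 0$)
$D + t{\left(k{\left(2 \right)} \right)} = 0 - 2^{2} = 0 - 4 = -4$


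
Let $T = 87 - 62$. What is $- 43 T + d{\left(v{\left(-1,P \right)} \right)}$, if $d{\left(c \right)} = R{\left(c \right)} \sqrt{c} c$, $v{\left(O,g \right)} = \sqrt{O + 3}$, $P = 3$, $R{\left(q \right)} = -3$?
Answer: $-1075 - 3 \cdot 2^{\frac{3}{4}} \approx -1080.0$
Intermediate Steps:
$v{\left(O,g \right)} = \sqrt{3 + O}$
$d{\left(c \right)} = - 3 c^{\frac{3}{2}}$ ($d{\left(c \right)} = - 3 \sqrt{c} c = - 3 c^{\frac{3}{2}}$)
$T = 25$
$- 43 T + d{\left(v{\left(-1,P \right)} \right)} = \left(-43\right) 25 - 3 \left(\sqrt{3 - 1}\right)^{\frac{3}{2}} = -1075 - 3 \left(\sqrt{2}\right)^{\frac{3}{2}} = -1075 - 3 \cdot 2^{\frac{3}{4}}$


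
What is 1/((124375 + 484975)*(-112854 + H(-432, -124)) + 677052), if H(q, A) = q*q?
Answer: 1/44952426552 ≈ 2.2246e-11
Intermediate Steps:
H(q, A) = q**2
1/((124375 + 484975)*(-112854 + H(-432, -124)) + 677052) = 1/((124375 + 484975)*(-112854 + (-432)**2) + 677052) = 1/(609350*(-112854 + 186624) + 677052) = 1/(609350*73770 + 677052) = 1/(44951749500 + 677052) = 1/44952426552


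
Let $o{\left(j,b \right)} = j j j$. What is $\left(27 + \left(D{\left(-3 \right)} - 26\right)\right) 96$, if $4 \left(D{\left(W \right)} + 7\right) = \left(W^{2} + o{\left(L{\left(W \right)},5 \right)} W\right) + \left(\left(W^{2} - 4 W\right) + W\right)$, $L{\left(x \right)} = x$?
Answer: $2016$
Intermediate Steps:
$o{\left(j,b \right)} = j^{3}$ ($o{\left(j,b \right)} = j^{2} j = j^{3}$)
$D{\left(W \right)} = -7 + \frac{W^{2}}{2} - \frac{3 W}{4} + \frac{W^{4}}{4}$ ($D{\left(W \right)} = -7 + \frac{\left(W^{2} + W^{3} W\right) + \left(\left(W^{2} - 4 W\right) + W\right)}{4} = -7 + \frac{\left(W^{2} + W^{4}\right) + \left(W^{2} - 3 W\right)}{4} = -7 + \frac{W^{4} - 3 W + 2 W^{2}}{4} = -7 + \left(\frac{W^{2}}{2} - \frac{3 W}{4} + \frac{W^{4}}{4}\right) = -7 + \frac{W^{2}}{2} - \frac{3 W}{4} + \frac{W^{4}}{4}$)
$\left(27 + \left(D{\left(-3 \right)} - 26\right)\right) 96 = \left(27 + \left(\left(-7 + \frac{\left(-3\right)^{2}}{2} - - \frac{9}{4} + \frac{\left(-3\right)^{4}}{4}\right) - 26\right)\right) 96 = \left(27 + \left(\left(-7 + \frac{1}{2} \cdot 9 + \frac{9}{4} + \frac{1}{4} \cdot 81\right) - 26\right)\right) 96 = \left(27 + \left(\left(-7 + \frac{9}{2} + \frac{9}{4} + \frac{81}{4}\right) - 26\right)\right) 96 = \left(27 + \left(20 - 26\right)\right) 96 = \left(27 - 6\right) 96 = 21 \cdot 96 = 2016$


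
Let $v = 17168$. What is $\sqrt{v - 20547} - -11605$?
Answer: $11605 + i \sqrt{3379} \approx 11605.0 + 58.129 i$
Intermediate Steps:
$\sqrt{v - 20547} - -11605 = \sqrt{17168 - 20547} - -11605 = \sqrt{-3379} + 11605 = i \sqrt{3379} + 11605 = 11605 + i \sqrt{3379}$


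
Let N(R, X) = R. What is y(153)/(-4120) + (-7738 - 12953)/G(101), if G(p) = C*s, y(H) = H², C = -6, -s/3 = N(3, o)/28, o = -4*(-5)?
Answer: -132676547/12360 ≈ -10734.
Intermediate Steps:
o = 20
s = -9/28 ≈ -0.32143
G(p) = 27/14 (G(p) = -6*(-9/28) = 27/14)
y(153)/(-4120) + (-7738 - 12953)/G(101) = 153²/(-4120) + (-7738 - 12953)/(27/14) = 23409*(-1/4120) - 20691*14/27 = -23409/4120 - 32186/3 = -132676547/12360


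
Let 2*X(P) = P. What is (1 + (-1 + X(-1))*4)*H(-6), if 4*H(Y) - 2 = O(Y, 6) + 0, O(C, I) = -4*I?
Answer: 55/2 ≈ 27.500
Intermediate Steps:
X(P) = P/2
H(Y) = -11/2 (H(Y) = ½ + (-4*6 + 0)/4 = ½ + (-24 + 0)/4 = ½ + (¼)*(-24) = ½ - 6 = -11/2)
(1 + (-1 + X(-1))*4)*H(-6) = (1 + (-1 + (½)*(-1))*4)*(-11/2) = (1 + (-1 - ½)*4)*(-11/2) = (1 - 3/2*4)*(-11/2) = (1 - 6)*(-11/2) = -5*(-11/2) = 55/2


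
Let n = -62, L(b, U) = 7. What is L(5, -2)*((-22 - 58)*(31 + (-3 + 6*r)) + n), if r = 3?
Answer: -26194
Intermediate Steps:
L(5, -2)*((-22 - 58)*(31 + (-3 + 6*r)) + n) = 7*((-22 - 58)*(31 + (-3 + 6*3)) - 62) = 7*(-80*(31 + (-3 + 18)) - 62) = 7*(-80*(31 + 15) - 62) = 7*(-80*46 - 62) = 7*(-3680 - 62) = 7*(-3742) = -26194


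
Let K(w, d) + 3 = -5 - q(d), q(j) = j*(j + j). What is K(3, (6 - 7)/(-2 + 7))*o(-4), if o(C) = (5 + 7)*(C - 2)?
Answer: 14544/25 ≈ 581.76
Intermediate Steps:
q(j) = 2*j² (q(j) = j*(2*j) = 2*j²)
K(w, d) = -8 - 2*d² (K(w, d) = -3 + (-5 - 2*d²) = -8 - 2*d²)
o(C) = -24 + 12*C (o(C) = 12*(-2 + C) = -24 + 12*C)
K(3, (6 - 7)/(-2 + 7))*o(-4) = (-8 - 2*(6 - 7)²/(-2 + 7)²)*(-24 + 12*(-4)) = (-8 - 2*(-1/5)²)*(-24 - 48) = (-8 - 2*(-1*⅕)²)*(-72) = (-8 - 2*(-⅕)²)*(-72) = (-8 - 2*1/25)*(-72) = (-8 - 2/25)*(-72) = -202/25*(-72) = 14544/25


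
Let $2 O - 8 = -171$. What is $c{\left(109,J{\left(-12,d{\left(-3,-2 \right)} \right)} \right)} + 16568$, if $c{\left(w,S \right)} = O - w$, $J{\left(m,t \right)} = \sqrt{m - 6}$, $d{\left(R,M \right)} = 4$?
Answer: $\frac{32755}{2} \approx 16378.0$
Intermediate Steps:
$O = - \frac{163}{2}$ ($O = 4 + \frac{1}{2} \left(-171\right) = 4 - \frac{171}{2} = - \frac{163}{2} \approx -81.5$)
$J{\left(m,t \right)} = \sqrt{-6 + m}$
$c{\left(w,S \right)} = - \frac{163}{2} - w$
$c{\left(109,J{\left(-12,d{\left(-3,-2 \right)} \right)} \right)} + 16568 = \left(- \frac{163}{2} - 109\right) + 16568 = - \frac{381}{2} + 16568 = \frac{32755}{2}$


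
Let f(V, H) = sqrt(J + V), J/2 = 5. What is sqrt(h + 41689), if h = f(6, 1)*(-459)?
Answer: sqrt(39853) ≈ 199.63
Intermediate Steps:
J = 10 (J = 2*5 = 10)
f(V, H) = sqrt(10 + V)
h = -1836 (h = sqrt(10 + 6)*(-459) = sqrt(16)*(-459) = 4*(-459) = -1836)
sqrt(h + 41689) = sqrt(-1836 + 41689) = sqrt(39853)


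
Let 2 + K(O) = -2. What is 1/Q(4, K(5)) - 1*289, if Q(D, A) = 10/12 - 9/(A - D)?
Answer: -13559/47 ≈ -288.49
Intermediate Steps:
K(O) = -4 (K(O) = -2 - 2 = -4)
Q(D, A) = ⅚ - 9/(A - D) (Q(D, A) = 10*(1/12) - 9/(A - D) = ⅚ - 9/(A - D))
1/Q(4, K(5)) - 1*289 = 1/((-54 - 5*4 + 5*(-4))/(6*(-4 - 1*4))) - 1*289 = 1/((-54 - 20 - 20)/(6*(-4 - 4))) - 289 = 1/((⅙)*(-94)/(-8)) - 289 = 1/((⅙)*(-⅛)*(-94)) - 289 = 1/(47/24) - 289 = 24/47 - 289 = -13559/47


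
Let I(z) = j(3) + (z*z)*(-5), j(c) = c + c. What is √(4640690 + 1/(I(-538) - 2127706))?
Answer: √15428788810163070/57660 ≈ 2154.2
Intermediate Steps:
j(c) = 2*c
I(z) = 6 - 5*z² (I(z) = 2*3 + (z*z)*(-5) = 6 + z²*(-5) = 6 - 5*z²)
√(4640690 + 1/(I(-538) - 2127706)) = √(4640690 + 1/((6 - 5*(-538)²) - 2127706)) = √(4640690 + 1/((6 - 5*289444) - 2127706)) = √(4640690 + 1/((6 - 1447220) - 2127706)) = √(4640690 + 1/(-1447214 - 2127706)) = √(4640690 + 1/(-3574920)) = √(4640690 - 1/3574920) = √(16590095494799/3574920) = √15428788810163070/57660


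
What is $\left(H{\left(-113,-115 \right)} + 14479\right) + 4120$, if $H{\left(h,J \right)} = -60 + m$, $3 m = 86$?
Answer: $\frac{55703}{3} \approx 18568.0$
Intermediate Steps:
$m = \frac{86}{3}$ ($m = \frac{1}{3} \cdot 86 = \frac{86}{3} \approx 28.667$)
$H{\left(h,J \right)} = - \frac{94}{3}$ ($H{\left(h,J \right)} = -60 + \frac{86}{3} = - \frac{94}{3}$)
$\left(H{\left(-113,-115 \right)} + 14479\right) + 4120 = \left(- \frac{94}{3} + 14479\right) + 4120 = \frac{43343}{3} + 4120 = \frac{55703}{3}$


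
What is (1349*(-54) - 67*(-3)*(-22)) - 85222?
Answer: -162490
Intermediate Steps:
(1349*(-54) - 67*(-3)*(-22)) - 85222 = (-72846 + 201*(-22)) - 85222 = (-72846 - 4422) - 85222 = -77268 - 85222 = -162490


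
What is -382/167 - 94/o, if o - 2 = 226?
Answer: -51397/19038 ≈ -2.6997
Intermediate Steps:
o = 228 (o = 2 + 226 = 228)
-382/167 - 94/o = -382/167 - 94/228 = -382*1/167 - 94*1/228 = -382/167 - 47/114 = -51397/19038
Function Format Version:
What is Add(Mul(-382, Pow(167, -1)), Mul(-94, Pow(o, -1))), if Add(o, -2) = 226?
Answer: Rational(-51397, 19038) ≈ -2.6997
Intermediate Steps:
o = 228 (o = Add(2, 226) = 228)
Add(Mul(-382, Pow(167, -1)), Mul(-94, Pow(o, -1))) = Add(Mul(-382, Pow(167, -1)), Mul(-94, Pow(228, -1))) = Add(Mul(-382, Rational(1, 167)), Mul(-94, Rational(1, 228))) = Add(Rational(-382, 167), Rational(-47, 114)) = Rational(-51397, 19038)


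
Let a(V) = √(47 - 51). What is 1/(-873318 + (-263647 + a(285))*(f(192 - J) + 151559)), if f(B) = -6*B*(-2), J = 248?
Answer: -39781778207/1582589877402007681925 - 301774*I/1582589877402007681925 ≈ -2.5137e-11 - 1.9068e-16*I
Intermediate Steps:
f(B) = 12*B
a(V) = 2*I (a(V) = √(-4) = 2*I)
1/(-873318 + (-263647 + a(285))*(f(192 - J) + 151559)) = 1/(-873318 + (-263647 + 2*I)*(12*(192 - 1*248) + 151559)) = 1/(-873318 + (-263647 + 2*I)*(12*(192 - 248) + 151559)) = 1/(-873318 + (-263647 + 2*I)*(12*(-56) + 151559)) = 1/(-873318 + (-263647 + 2*I)*(-672 + 151559)) = 1/(-873318 + (-263647 + 2*I)*150887) = 1/(-873318 + (-39780904889 + 301774*I)) = 1/(-39781778207 + 301774*I) = (-39781778207 - 301774*I)/1582589877402007681925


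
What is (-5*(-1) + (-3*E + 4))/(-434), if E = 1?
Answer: -3/217 ≈ -0.013825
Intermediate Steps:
(-5*(-1) + (-3*E + 4))/(-434) = (-5*(-1) + (-3*1 + 4))/(-434) = (5 + (-3 + 4))*(-1/434) = (5 + 1)*(-1/434) = 6*(-1/434) = -3/217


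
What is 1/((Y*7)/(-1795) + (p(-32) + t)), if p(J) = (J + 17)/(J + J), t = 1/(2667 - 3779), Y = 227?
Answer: -15968320/10407529 ≈ -1.5343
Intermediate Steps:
t = -1/1112 (t = 1/(-1112) = -1/1112 ≈ -0.00089928)
p(J) = (17 + J)/(2*J) (p(J) = (17 + J)/((2*J)) = (17 + J)*(1/(2*J)) = (17 + J)/(2*J))
1/((Y*7)/(-1795) + (p(-32) + t)) = 1/((227*7)/(-1795) + ((1/2)*(17 - 32)/(-32) - 1/1112)) = 1/(1589*(-1/1795) + ((1/2)*(-1/32)*(-15) - 1/1112)) = 1/(-1589/1795 + (15/64 - 1/1112)) = 1/(-1589/1795 + 2077/8896) = 1/(-10407529/15968320) = -15968320/10407529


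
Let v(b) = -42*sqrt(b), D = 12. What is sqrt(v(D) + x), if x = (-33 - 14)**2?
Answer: sqrt(2209 - 84*sqrt(3)) ≈ 45.426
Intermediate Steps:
x = 2209 (x = (-47)**2 = 2209)
sqrt(v(D) + x) = sqrt(-84*sqrt(3) + 2209) = sqrt(2209 - 84*sqrt(3))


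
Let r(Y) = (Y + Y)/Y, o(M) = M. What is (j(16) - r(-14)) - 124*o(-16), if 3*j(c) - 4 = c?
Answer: 5966/3 ≈ 1988.7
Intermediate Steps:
j(c) = 4/3 + c/3
r(Y) = 2 (r(Y) = (2*Y)/Y = 2)
(j(16) - r(-14)) - 124*o(-16) = ((4/3 + (1/3)*16) - 1*2) - 124*(-16) = ((4/3 + 16/3) - 2) + 1984 = (20/3 - 2) + 1984 = 14/3 + 1984 = 5966/3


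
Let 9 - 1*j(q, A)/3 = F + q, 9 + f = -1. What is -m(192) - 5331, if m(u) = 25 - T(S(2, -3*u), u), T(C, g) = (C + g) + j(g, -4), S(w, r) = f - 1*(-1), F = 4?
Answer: -5734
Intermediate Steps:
f = -10 (f = -9 - 1 = -10)
j(q, A) = 15 - 3*q (j(q, A) = 27 - 3*(4 + q) = 27 + (-12 - 3*q) = 15 - 3*q)
S(w, r) = -9 (S(w, r) = -10 - 1*(-1) = -10 + 1 = -9)
T(C, g) = 15 + C - 2*g (T(C, g) = (C + g) + (15 - 3*g) = 15 + C - 2*g)
m(u) = 19 + 2*u (m(u) = 25 - (15 - 9 - 2*u) = 25 - (6 - 2*u) = 25 + (-6 + 2*u) = 19 + 2*u)
-m(192) - 5331 = -(19 + 2*192) - 5331 = -(19 + 384) - 5331 = -1*403 - 5331 = -403 - 5331 = -5734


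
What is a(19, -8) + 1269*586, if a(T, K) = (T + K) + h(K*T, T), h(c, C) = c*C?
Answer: 740757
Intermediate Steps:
h(c, C) = C*c
a(T, K) = K + T + K*T² (a(T, K) = (T + K) + T*(K*T) = (K + T) + K*T² = K + T + K*T²)
a(19, -8) + 1269*586 = (-8 + 19 - 8*19²) + 1269*586 = (-8 + 19 - 8*361) + 743634 = (-8 + 19 - 2888) + 743634 = -2877 + 743634 = 740757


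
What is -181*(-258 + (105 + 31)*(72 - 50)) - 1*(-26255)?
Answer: -468599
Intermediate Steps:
-181*(-258 + (105 + 31)*(72 - 50)) - 1*(-26255) = -181*(-258 + 136*22) + 26255 = -181*(-258 + 2992) + 26255 = -181*2734 + 26255 = -494854 + 26255 = -468599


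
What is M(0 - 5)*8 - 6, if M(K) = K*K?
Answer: 194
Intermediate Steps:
M(K) = K**2
M(0 - 5)*8 - 6 = (0 - 5)**2*8 - 6 = (-5)**2*8 - 6 = 25*8 - 6 = 200 - 6 = 194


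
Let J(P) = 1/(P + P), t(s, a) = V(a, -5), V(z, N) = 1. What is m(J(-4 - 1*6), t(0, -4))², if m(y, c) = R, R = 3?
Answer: 9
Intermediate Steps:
t(s, a) = 1
J(P) = 1/(2*P)
m(y, c) = 3
m(J(-4 - 1*6), t(0, -4))² = 3² = 9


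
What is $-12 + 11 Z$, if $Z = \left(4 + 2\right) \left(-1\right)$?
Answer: $-78$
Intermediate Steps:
$Z = -6$ ($Z = 6 \left(-1\right) = -6$)
$-12 + 11 Z = -12 + 11 \left(-6\right) = -12 - 66 = -78$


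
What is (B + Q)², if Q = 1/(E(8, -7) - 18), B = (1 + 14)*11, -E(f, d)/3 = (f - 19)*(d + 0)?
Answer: 1687895056/62001 ≈ 27224.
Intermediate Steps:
E(f, d) = -3*d*(-19 + f) (E(f, d) = -3*(f - 19)*(d + 0) = -3*(-19 + f)*d = -3*d*(-19 + f))
B = 165 (B = 15*11 = 165)
Q = -1/249 (Q = 1/(3*(-7)*(19 - 1*8) - 18) = 1/(3*(-7)*(19 - 8) - 18) = 1/(3*(-7)*11 - 18) = 1/(-231 - 18) = 1/(-249) = -1/249 ≈ -0.0040161)
(B + Q)² = (165 - 1/249)² = (41084/249)² = 1687895056/62001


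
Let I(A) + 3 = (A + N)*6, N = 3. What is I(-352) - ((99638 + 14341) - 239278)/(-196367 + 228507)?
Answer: -67272281/32140 ≈ -2093.1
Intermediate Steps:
I(A) = 15 + 6*A (I(A) = -3 + (A + 3)*6 = -3 + (3 + A)*6 = -3 + (18 + 6*A) = 15 + 6*A)
I(-352) - ((99638 + 14341) - 239278)/(-196367 + 228507) = (15 + 6*(-352)) - ((99638 + 14341) - 239278)/(-196367 + 228507) = (15 - 2112) - (113979 - 239278)/32140 = -2097 - (-125299)/32140 = -2097 - 1*(-125299/32140) = -2097 + 125299/32140 = -67272281/32140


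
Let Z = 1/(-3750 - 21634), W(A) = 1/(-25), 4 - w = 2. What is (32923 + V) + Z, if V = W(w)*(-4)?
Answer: 20893037311/634600 ≈ 32923.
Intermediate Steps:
w = 2 (w = 4 - 1*2 = 4 - 2 = 2)
W(A) = -1/25
V = 4/25 (V = -1/25*(-4) = 4/25 ≈ 0.16000)
Z = -1/25384 (Z = 1/(-25384) = -1/25384 ≈ -3.9395e-5)
(32923 + V) + Z = (32923 + 4/25) - 1/25384 = 823079/25 - 1/25384 = 20893037311/634600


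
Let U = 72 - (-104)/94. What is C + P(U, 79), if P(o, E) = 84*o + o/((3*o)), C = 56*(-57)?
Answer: 415847/141 ≈ 2949.3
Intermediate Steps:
C = -3192
U = 3436/47 (U = 72 - (-104)/94 = 72 - 1*(-52/47) = 72 + 52/47 = 3436/47 ≈ 73.106)
P(o, E) = 1/3 + 84*o (P(o, E) = 84*o + o*(1/(3*o)) = 84*o + 1/3 = 1/3 + 84*o)
C + P(U, 79) = -3192 + (1/3 + 84*(3436/47)) = -3192 + (1/3 + 288624/47) = -3192 + 865919/141 = 415847/141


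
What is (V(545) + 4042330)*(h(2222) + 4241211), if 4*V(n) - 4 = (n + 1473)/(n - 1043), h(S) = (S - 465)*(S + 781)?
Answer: 6386485279546749/166 ≈ 3.8473e+13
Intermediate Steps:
h(S) = (-465 + S)*(781 + S)
V(n) = 1 + (1473 + n)/(4*(-1043 + n)) (V(n) = 1 + ((n + 1473)/(n - 1043))/4 = 1 + ((1473 + n)/(-1043 + n))/4 = 1 + (1473 + n)/(4*(-1043 + n)))
(V(545) + 4042330)*(h(2222) + 4241211) = ((-2699 + 5*545)/(4*(-1043 + 545)) + 4042330)*((-363165 + 2222² + 316*2222) + 4241211) = ((¼)*(-2699 + 2725)/(-498) + 4042330)*((-363165 + 4937284 + 702152) + 4241211) = ((¼)*(-1/498)*26 + 4042330)*(5276271 + 4241211) = (-13/996 + 4042330)*9517482 = (4026160667/996)*9517482 = 6386485279546749/166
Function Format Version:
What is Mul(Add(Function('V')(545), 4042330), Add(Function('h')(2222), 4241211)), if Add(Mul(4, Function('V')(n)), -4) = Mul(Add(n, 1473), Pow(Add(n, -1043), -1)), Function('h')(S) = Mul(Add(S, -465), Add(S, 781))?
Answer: Rational(6386485279546749, 166) ≈ 3.8473e+13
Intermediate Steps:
Function('h')(S) = Mul(Add(-465, S), Add(781, S))
Function('V')(n) = Add(1, Mul(Rational(1, 4), Pow(Add(-1043, n), -1), Add(1473, n))) (Function('V')(n) = Add(1, Mul(Rational(1, 4), Mul(Add(n, 1473), Pow(Add(n, -1043), -1)))) = Add(1, Mul(Rational(1, 4), Mul(Add(1473, n), Pow(Add(-1043, n), -1)))) = Add(1, Mul(Rational(1, 4), Mul(Pow(Add(-1043, n), -1), Add(1473, n)))) = Add(1, Mul(Rational(1, 4), Pow(Add(-1043, n), -1), Add(1473, n))))
Mul(Add(Function('V')(545), 4042330), Add(Function('h')(2222), 4241211)) = Mul(Add(Mul(Rational(1, 4), Pow(Add(-1043, 545), -1), Add(-2699, Mul(5, 545))), 4042330), Add(Add(-363165, Pow(2222, 2), Mul(316, 2222)), 4241211)) = Mul(Add(Mul(Rational(1, 4), Pow(-498, -1), Add(-2699, 2725)), 4042330), Add(Add(-363165, 4937284, 702152), 4241211)) = Mul(Add(Mul(Rational(1, 4), Rational(-1, 498), 26), 4042330), Add(5276271, 4241211)) = Mul(Add(Rational(-13, 996), 4042330), 9517482) = Mul(Rational(4026160667, 996), 9517482) = Rational(6386485279546749, 166)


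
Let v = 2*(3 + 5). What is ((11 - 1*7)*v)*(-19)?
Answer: -1216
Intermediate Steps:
v = 16 (v = 2*8 = 16)
((11 - 1*7)*v)*(-19) = ((11 - 1*7)*16)*(-19) = ((11 - 7)*16)*(-19) = (4*16)*(-19) = 64*(-19) = -1216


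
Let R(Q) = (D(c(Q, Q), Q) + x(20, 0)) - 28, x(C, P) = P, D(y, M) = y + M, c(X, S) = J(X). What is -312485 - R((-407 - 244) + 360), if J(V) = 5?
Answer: -312171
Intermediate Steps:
c(X, S) = 5
D(y, M) = M + y
R(Q) = -23 + Q (R(Q) = ((Q + 5) + 0) - 28 = ((5 + Q) + 0) - 28 = (5 + Q) - 28 = -23 + Q)
-312485 - R((-407 - 244) + 360) = -312485 - (-23 + ((-407 - 244) + 360)) = -312485 - (-23 + (-651 + 360)) = -312485 - (-23 - 291) = -312485 - 1*(-314) = -312485 + 314 = -312171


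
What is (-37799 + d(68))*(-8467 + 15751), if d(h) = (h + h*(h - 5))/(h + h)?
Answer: -275094828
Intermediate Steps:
d(h) = (h + h*(-5 + h))/(2*h) (d(h) = (h + h*(-5 + h))/((2*h)) = (h + h*(-5 + h))*(1/(2*h)) = (h + h*(-5 + h))/(2*h))
(-37799 + d(68))*(-8467 + 15751) = (-37799 + (-2 + (½)*68))*(-8467 + 15751) = (-37799 + (-2 + 34))*7284 = (-37799 + 32)*7284 = -37767*7284 = -275094828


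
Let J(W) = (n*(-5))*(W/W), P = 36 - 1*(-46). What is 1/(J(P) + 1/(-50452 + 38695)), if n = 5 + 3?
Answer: -11757/470281 ≈ -0.025000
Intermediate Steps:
P = 82 (P = 36 + 46 = 82)
n = 8
J(W) = -40 (J(W) = (8*(-5))*(W/W) = -40*1 = -40)
1/(J(P) + 1/(-50452 + 38695)) = 1/(-40 + 1/(-50452 + 38695)) = 1/(-40 + 1/(-11757)) = 1/(-40 - 1/11757) = 1/(-470281/11757) = -11757/470281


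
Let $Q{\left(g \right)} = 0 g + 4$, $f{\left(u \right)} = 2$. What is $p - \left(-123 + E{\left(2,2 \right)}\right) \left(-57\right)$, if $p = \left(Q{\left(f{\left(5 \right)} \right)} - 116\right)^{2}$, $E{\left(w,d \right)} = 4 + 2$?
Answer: $5875$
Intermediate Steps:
$E{\left(w,d \right)} = 6$
$Q{\left(g \right)} = 4$ ($Q{\left(g \right)} = 0 + 4 = 4$)
$p = 12544$ ($p = \left(4 - 116\right)^{2} = \left(-112\right)^{2} = 12544$)
$p - \left(-123 + E{\left(2,2 \right)}\right) \left(-57\right) = 12544 - \left(-123 + 6\right) \left(-57\right) = 12544 - \left(-117\right) \left(-57\right) = 12544 - 6669 = 5875$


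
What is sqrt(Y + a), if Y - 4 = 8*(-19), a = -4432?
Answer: 2*I*sqrt(1145) ≈ 67.676*I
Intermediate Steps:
Y = -148 (Y = 4 + 8*(-19) = 4 - 152 = -148)
sqrt(Y + a) = sqrt(-148 - 4432) = sqrt(-4580) = 2*I*sqrt(1145)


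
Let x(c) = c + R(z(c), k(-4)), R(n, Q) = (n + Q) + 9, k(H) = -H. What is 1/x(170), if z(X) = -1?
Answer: 1/182 ≈ 0.0054945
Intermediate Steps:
R(n, Q) = 9 + Q + n (R(n, Q) = (Q + n) + 9 = 9 + Q + n)
x(c) = 12 + c (x(c) = c + (9 - 1*(-4) - 1) = c + (9 + 4 - 1) = c + 12 = 12 + c)
1/x(170) = 1/(12 + 170) = 1/182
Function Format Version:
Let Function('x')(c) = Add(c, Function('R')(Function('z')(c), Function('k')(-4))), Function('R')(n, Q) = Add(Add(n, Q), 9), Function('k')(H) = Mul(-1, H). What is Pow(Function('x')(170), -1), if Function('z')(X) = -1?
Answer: Rational(1, 182) ≈ 0.0054945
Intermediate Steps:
Function('R')(n, Q) = Add(9, Q, n) (Function('R')(n, Q) = Add(Add(Q, n), 9) = Add(9, Q, n))
Function('x')(c) = Add(12, c) (Function('x')(c) = Add(c, Add(9, Mul(-1, -4), -1)) = Add(c, Add(9, 4, -1)) = Add(c, 12) = Add(12, c))
Pow(Function('x')(170), -1) = Pow(Add(12, 170), -1) = Pow(182, -1) = Rational(1, 182)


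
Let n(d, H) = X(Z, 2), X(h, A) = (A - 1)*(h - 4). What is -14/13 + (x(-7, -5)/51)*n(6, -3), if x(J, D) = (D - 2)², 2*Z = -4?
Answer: -1512/221 ≈ -6.8416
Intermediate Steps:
Z = -2 (Z = (½)*(-4) = -2)
x(J, D) = (-2 + D)²
X(h, A) = (-1 + A)*(-4 + h)
n(d, H) = -6 (n(d, H) = 4 - 1*(-2) - 4*2 + 2*(-2) = 4 + 2 - 8 - 4 = -6)
-14/13 + (x(-7, -5)/51)*n(6, -3) = -14/13 + ((-2 - 5)²/51)*(-6) = -14*1/13 + ((-7)²*(1/51))*(-6) = -14/13 + (49*(1/51))*(-6) = -14/13 + (49/51)*(-6) = -14/13 - 98/17 = -1512/221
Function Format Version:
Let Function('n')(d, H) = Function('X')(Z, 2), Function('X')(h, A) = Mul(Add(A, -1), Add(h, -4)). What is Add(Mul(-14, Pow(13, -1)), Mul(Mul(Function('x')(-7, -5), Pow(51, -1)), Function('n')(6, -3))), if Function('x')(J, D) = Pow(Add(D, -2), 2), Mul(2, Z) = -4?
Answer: Rational(-1512, 221) ≈ -6.8416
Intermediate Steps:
Z = -2 (Z = Mul(Rational(1, 2), -4) = -2)
Function('x')(J, D) = Pow(Add(-2, D), 2)
Function('X')(h, A) = Mul(Add(-1, A), Add(-4, h))
Function('n')(d, H) = -6 (Function('n')(d, H) = Add(4, Mul(-1, -2), Mul(-4, 2), Mul(2, -2)) = Add(4, 2, -8, -4) = -6)
Add(Mul(-14, Pow(13, -1)), Mul(Mul(Function('x')(-7, -5), Pow(51, -1)), Function('n')(6, -3))) = Add(Mul(-14, Pow(13, -1)), Mul(Mul(Pow(Add(-2, -5), 2), Pow(51, -1)), -6)) = Add(Mul(-14, Rational(1, 13)), Mul(Mul(Pow(-7, 2), Rational(1, 51)), -6)) = Add(Rational(-14, 13), Mul(Mul(49, Rational(1, 51)), -6)) = Add(Rational(-14, 13), Mul(Rational(49, 51), -6)) = Add(Rational(-14, 13), Rational(-98, 17)) = Rational(-1512, 221)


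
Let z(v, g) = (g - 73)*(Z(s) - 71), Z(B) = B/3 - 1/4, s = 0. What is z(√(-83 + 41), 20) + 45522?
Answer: 197193/4 ≈ 49298.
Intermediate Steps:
Z(B) = -¼ + B/3 (Z(B) = B*(⅓) - 1*¼ = B/3 - ¼ = -¼ + B/3)
z(v, g) = 20805/4 - 285*g/4 (z(v, g) = (g - 73)*((-¼ + (⅓)*0) - 71) = (-73 + g)*((-¼ + 0) - 71) = (-73 + g)*(-¼ - 71) = (-73 + g)*(-285/4) = 20805/4 - 285*g/4)
z(√(-83 + 41), 20) + 45522 = (20805/4 - 285/4*20) + 45522 = (20805/4 - 1425) + 45522 = 15105/4 + 45522 = 197193/4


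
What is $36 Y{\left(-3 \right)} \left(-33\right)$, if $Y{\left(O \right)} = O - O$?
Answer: $0$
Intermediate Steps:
$Y{\left(O \right)} = 0$
$36 Y{\left(-3 \right)} \left(-33\right) = 36 \cdot 0 \left(-33\right) = 0 \left(-33\right) = 0$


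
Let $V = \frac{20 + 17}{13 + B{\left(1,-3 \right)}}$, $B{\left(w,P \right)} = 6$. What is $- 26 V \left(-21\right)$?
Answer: $\frac{20202}{19} \approx 1063.3$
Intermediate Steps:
$V = \frac{37}{19}$ ($V = \frac{20 + 17}{13 + 6} = \frac{37}{19} \approx 1.9474$)
$- 26 V \left(-21\right) = \left(-26\right) \frac{37}{19} \left(-21\right) = \left(- \frac{962}{19}\right) \left(-21\right) = \frac{20202}{19}$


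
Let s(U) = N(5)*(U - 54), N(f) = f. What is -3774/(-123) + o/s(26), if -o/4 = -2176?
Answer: -45186/1435 ≈ -31.488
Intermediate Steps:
o = 8704 (o = -4*(-2176) = 8704)
s(U) = -270 + 5*U (s(U) = 5*(U - 54) = 5*(-54 + U) = -270 + 5*U)
-3774/(-123) + o/s(26) = -3774/(-123) + 8704/(-270 + 5*26) = -3774*(-1/123) + 8704/(-270 + 130) = 1258/41 + 8704/(-140) = 1258/41 + 8704*(-1/140) = 1258/41 - 2176/35 = -45186/1435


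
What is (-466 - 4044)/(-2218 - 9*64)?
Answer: 205/127 ≈ 1.6142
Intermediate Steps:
(-466 - 4044)/(-2218 - 9*64) = -4510/(-2218 - 576) = -4510/(-2794) = -4510*(-1/2794) = 205/127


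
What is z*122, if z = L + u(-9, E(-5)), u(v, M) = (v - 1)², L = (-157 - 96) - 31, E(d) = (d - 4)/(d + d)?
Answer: -22448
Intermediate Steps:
E(d) = (-4 + d)/(2*d) (E(d) = (-4 + d)/((2*d)) = (-4 + d)*(1/(2*d)) = (-4 + d)/(2*d))
L = -284 (L = -253 - 31 = -284)
u(v, M) = (-1 + v)²
z = -184 (z = -284 + (-1 - 9)² = -284 + (-10)² = -284 + 100 = -184)
z*122 = -184*122 = -22448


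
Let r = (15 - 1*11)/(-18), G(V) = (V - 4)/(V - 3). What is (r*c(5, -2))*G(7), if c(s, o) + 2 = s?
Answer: -1/2 ≈ -0.50000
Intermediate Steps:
G(V) = (-4 + V)/(-3 + V)
c(s, o) = -2 + s
r = -2/9 (r = (15 - 11)*(-1/18) = 4*(-1/18) = -2/9 ≈ -0.22222)
(r*c(5, -2))*G(7) = (-2*(-2 + 5)/9)*((-4 + 7)/(-3 + 7)) = (-2/9*3)*(3/4) = -3/6 = -2/3*3/4 = -1/2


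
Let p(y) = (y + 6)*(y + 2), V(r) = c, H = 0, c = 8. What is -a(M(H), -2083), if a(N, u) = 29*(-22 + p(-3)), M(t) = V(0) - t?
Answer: 725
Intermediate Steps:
V(r) = 8
p(y) = (2 + y)*(6 + y) (p(y) = (6 + y)*(2 + y) = (2 + y)*(6 + y))
M(t) = 8 - t
a(N, u) = -725 (a(N, u) = 29*(-22 + (12 + (-3)² + 8*(-3))) = 29*(-22 + (12 + 9 - 24)) = 29*(-22 - 3) = 29*(-25) = -725)
-a(M(H), -2083) = -1*(-725) = 725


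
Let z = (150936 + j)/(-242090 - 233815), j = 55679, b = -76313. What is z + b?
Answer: -7263588976/95181 ≈ -76313.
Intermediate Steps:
z = -41323/95181 (z = (150936 + 55679)/(-242090 - 233815) = 206615/(-475905) = 206615*(-1/475905) = -41323/95181 ≈ -0.43415)
z + b = -41323/95181 - 76313 = -7263588976/95181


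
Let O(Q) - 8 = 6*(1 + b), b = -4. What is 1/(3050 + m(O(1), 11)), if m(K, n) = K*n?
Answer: 1/2940 ≈ 0.00034014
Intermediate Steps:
O(Q) = -10 (O(Q) = 8 + 6*(1 - 4) = 8 + 6*(-3) = 8 - 18 = -10)
1/(3050 + m(O(1), 11)) = 1/(3050 - 10*11) = 1/(3050 - 110) = 1/2940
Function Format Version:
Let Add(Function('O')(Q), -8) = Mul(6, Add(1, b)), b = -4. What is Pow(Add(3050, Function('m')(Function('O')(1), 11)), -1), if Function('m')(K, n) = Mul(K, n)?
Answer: Rational(1, 2940) ≈ 0.00034014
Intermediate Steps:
Function('O')(Q) = -10 (Function('O')(Q) = Add(8, Mul(6, Add(1, -4))) = Add(8, Mul(6, -3)) = Add(8, -18) = -10)
Pow(Add(3050, Function('m')(Function('O')(1), 11)), -1) = Pow(Add(3050, Mul(-10, 11)), -1) = Pow(Add(3050, -110), -1) = Pow(2940, -1) = Rational(1, 2940)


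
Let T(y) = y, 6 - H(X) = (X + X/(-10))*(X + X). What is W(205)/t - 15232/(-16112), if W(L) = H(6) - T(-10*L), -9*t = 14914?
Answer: -9620294/37545995 ≈ -0.25623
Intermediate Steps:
t = -14914/9 (t = -⅑*14914 = -14914/9 ≈ -1657.1)
H(X) = 6 - 9*X²/5 (H(X) = 6 - (X + X/(-10))*(X + X) = 6 - (X + X*(-⅒))*2*X = 6 - (X - X/10)*2*X = 6 - 9*X/10*2*X = 6 - 9*X²/5)
W(L) = -294/5 + 10*L (W(L) = (6 - 9/5*6²) - (-10)*L = (6 - 9/5*36) + 10*L = (6 - 324/5) + 10*L = -294/5 + 10*L)
W(205)/t - 15232/(-16112) = (-294/5 + 10*205)/(-14914/9) - 15232/(-16112) = (-294/5 + 2050)*(-9/14914) - 15232*(-1/16112) = (9956/5)*(-9/14914) + 952/1007 = -44802/37285 + 952/1007 = -9620294/37545995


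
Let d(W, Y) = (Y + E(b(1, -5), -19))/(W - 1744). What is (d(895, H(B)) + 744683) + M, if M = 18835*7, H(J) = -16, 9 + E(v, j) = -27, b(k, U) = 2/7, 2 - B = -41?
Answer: 744172324/849 ≈ 8.7653e+5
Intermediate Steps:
B = 43 (B = 2 - 1*(-41) = 2 + 41 = 43)
b(k, U) = 2/7 (b(k, U) = 2*(⅐) = 2/7)
E(v, j) = -36 (E(v, j) = -9 - 27 = -36)
M = 131845
d(W, Y) = (-36 + Y)/(-1744 + W) (d(W, Y) = (Y - 36)/(W - 1744) = (-36 + Y)/(-1744 + W))
(d(895, H(B)) + 744683) + M = ((-36 - 16)/(-1744 + 895) + 744683) + 131845 = (-52/(-849) + 744683) + 131845 = (-1/849*(-52) + 744683) + 131845 = (52/849 + 744683) + 131845 = 632235919/849 + 131845 = 744172324/849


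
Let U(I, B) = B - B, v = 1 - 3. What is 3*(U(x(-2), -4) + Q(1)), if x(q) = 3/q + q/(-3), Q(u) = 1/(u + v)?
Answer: -3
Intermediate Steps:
v = -2
Q(u) = 1/(-2 + u) (Q(u) = 1/(u - 2) = 1/(-2 + u))
x(q) = 3/q - q/3 (x(q) = 3/q + q*(-1/3) = 3/q - q/3)
U(I, B) = 0
3*(U(x(-2), -4) + Q(1)) = 3*(0 + 1/(-2 + 1)) = 3*(0 + 1/(-1)) = 3*(0 - 1) = 3*(-1) = -3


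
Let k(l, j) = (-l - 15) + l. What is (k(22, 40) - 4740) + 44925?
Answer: 40170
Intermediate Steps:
k(l, j) = -15 (k(l, j) = (-15 - l) + l = -15)
(k(22, 40) - 4740) + 44925 = (-15 - 4740) + 44925 = -4755 + 44925 = 40170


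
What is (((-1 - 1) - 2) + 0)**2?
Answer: 16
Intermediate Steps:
(((-1 - 1) - 2) + 0)**2 = ((-2 - 2) + 0)**2 = (-4 + 0)**2 = (-4)**2 = 16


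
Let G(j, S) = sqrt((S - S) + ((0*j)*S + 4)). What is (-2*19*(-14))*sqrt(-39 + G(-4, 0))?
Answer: 532*I*sqrt(37) ≈ 3236.0*I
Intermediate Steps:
G(j, S) = 2 (G(j, S) = sqrt(0 + (0*S + 4)) = sqrt(0 + (0 + 4)) = sqrt(0 + 4) = sqrt(4) = 2)
(-2*19*(-14))*sqrt(-39 + G(-4, 0)) = (-2*19*(-14))*sqrt(-39 + 2) = (-38*(-14))*sqrt(-37) = 532*(I*sqrt(37)) = 532*I*sqrt(37)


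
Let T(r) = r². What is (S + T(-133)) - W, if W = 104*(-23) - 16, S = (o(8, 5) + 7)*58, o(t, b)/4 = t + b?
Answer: 23519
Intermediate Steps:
o(t, b) = 4*b + 4*t (o(t, b) = 4*(t + b) = 4*(b + t) = 4*b + 4*t)
S = 3422 (S = ((4*5 + 4*8) + 7)*58 = ((20 + 32) + 7)*58 = (52 + 7)*58 = 59*58 = 3422)
W = -2408 (W = -2392 - 16 = -2408)
(S + T(-133)) - W = (3422 + (-133)²) - 1*(-2408) = (3422 + 17689) + 2408 = 21111 + 2408 = 23519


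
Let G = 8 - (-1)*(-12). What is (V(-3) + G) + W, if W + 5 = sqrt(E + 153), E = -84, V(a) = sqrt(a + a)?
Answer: -9 + sqrt(69) + I*sqrt(6) ≈ -0.69338 + 2.4495*I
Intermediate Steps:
V(a) = sqrt(2)*sqrt(a) (V(a) = sqrt(2*a) = sqrt(2)*sqrt(a))
G = -4 (G = 8 - 1*12 = 8 - 12 = -4)
W = -5 + sqrt(69) (W = -5 + sqrt(-84 + 153) = -5 + sqrt(69) ≈ 3.3066)
(V(-3) + G) + W = (sqrt(2)*sqrt(-3) - 4) + (-5 + sqrt(69)) = (sqrt(2)*(I*sqrt(3)) - 4) + (-5 + sqrt(69)) = (I*sqrt(6) - 4) + (-5 + sqrt(69)) = (-4 + I*sqrt(6)) + (-5 + sqrt(69)) = -9 + sqrt(69) + I*sqrt(6)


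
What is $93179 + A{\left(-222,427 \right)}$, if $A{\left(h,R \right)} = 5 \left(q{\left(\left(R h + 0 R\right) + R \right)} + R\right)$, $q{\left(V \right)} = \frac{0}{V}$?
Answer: $95314$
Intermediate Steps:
$q{\left(V \right)} = 0$
$A{\left(h,R \right)} = 5 R$ ($A{\left(h,R \right)} = 5 \left(0 + R\right) = 5 R$)
$93179 + A{\left(-222,427 \right)} = 93179 + 5 \cdot 427 = 93179 + 2135 = 95314$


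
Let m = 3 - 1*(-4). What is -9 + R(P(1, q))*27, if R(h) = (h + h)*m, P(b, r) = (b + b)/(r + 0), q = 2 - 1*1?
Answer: 747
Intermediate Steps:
m = 7 (m = 3 + 4 = 7)
q = 1 (q = 2 - 1 = 1)
P(b, r) = 2*b/r (P(b, r) = (2*b)/r = 2*b/r)
R(h) = 14*h (R(h) = (h + h)*7 = (2*h)*7 = 14*h)
-9 + R(P(1, q))*27 = -9 + (14*(2*1/1))*27 = -9 + (14*(2*1*1))*27 = -9 + (14*2)*27 = -9 + 28*27 = -9 + 756 = 747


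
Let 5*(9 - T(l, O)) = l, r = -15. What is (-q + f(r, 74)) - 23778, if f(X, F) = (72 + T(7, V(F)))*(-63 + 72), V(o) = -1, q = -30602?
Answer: 37702/5 ≈ 7540.4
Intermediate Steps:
T(l, O) = 9 - l/5
f(X, F) = 3582/5 (f(X, F) = (72 + (9 - ⅕*7))*(-63 + 72) = (72 + (9 - 7/5))*9 = (72 + 38/5)*9 = (398/5)*9 = 3582/5)
(-q + f(r, 74)) - 23778 = (-1*(-30602) + 3582/5) - 23778 = (30602 + 3582/5) - 23778 = 156592/5 - 23778 = 37702/5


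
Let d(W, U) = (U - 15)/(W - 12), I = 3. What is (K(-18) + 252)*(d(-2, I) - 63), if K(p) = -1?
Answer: -109185/7 ≈ -15598.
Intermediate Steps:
d(W, U) = (-15 + U)/(-12 + W)
(K(-18) + 252)*(d(-2, I) - 63) = (-1 + 252)*((-15 + 3)/(-12 - 2) - 63) = 251*(-12/(-14) - 63) = 251*(-1/14*(-12) - 63) = 251*(6/7 - 63) = 251*(-435/7) = -109185/7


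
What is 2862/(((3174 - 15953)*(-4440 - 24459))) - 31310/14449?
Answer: -1284750188608/592891148681 ≈ -2.1669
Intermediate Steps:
2862/(((3174 - 15953)*(-4440 - 24459))) - 31310/14449 = 2862/((-12779*(-28899))) - 31310*1/14449 = 2862/369300321 - 31310/14449 = 2862*(1/369300321) - 31310/14449 = 318/41033369 - 31310/14449 = -1284750188608/592891148681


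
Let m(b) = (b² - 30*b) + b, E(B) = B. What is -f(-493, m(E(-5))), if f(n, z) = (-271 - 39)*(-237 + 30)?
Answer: -64170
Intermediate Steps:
m(b) = b² - 29*b
f(n, z) = 64170 (f(n, z) = -310*(-207) = 64170)
-f(-493, m(E(-5))) = -1*64170 = -64170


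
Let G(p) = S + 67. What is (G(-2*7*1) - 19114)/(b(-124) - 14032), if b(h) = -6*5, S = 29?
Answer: 9509/7031 ≈ 1.3524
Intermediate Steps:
b(h) = -30
G(p) = 96 (G(p) = 29 + 67 = 96)
(G(-2*7*1) - 19114)/(b(-124) - 14032) = (96 - 19114)/(-30 - 14032) = -19018/(-14062) = -19018*(-1/14062) = 9509/7031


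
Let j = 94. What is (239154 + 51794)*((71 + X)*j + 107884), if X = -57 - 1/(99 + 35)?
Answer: 2128678272644/67 ≈ 3.1771e+10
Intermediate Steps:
X = -7639/134 (X = -57 - 1/134 = -7639/134 ≈ -57.007)
(239154 + 51794)*((71 + X)*j + 107884) = (239154 + 51794)*((71 - 7639/134)*94 + 107884) = 290948*((1875/134)*94 + 107884) = 290948*(88125/67 + 107884) = 290948*(7316353/67) = 2128678272644/67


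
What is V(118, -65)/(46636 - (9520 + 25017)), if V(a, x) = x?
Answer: -65/12099 ≈ -0.0053723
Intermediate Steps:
V(118, -65)/(46636 - (9520 + 25017)) = -65/(46636 - (9520 + 25017)) = -65/(46636 - 1*34537) = -65/(46636 - 34537) = -65/12099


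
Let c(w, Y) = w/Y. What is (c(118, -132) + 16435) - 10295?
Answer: 405181/66 ≈ 6139.1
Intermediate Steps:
(c(118, -132) + 16435) - 10295 = (118/(-132) + 16435) - 10295 = (118*(-1/132) + 16435) - 10295 = (-59/66 + 16435) - 10295 = 1084651/66 - 10295 = 405181/66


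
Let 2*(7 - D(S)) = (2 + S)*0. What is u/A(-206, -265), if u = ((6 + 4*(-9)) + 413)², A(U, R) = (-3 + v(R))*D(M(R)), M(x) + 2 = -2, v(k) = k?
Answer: -146689/1876 ≈ -78.192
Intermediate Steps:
M(x) = -4 (M(x) = -2 - 2 = -4)
D(S) = 7 (D(S) = 7 - (2 + S)*0/2 = 7 - ½*0 = 7 + 0 = 7)
A(U, R) = -21 + 7*R (A(U, R) = (-3 + R)*7 = -21 + 7*R)
u = 146689 (u = ((6 - 36) + 413)² = (-30 + 413)² = 383² = 146689)
u/A(-206, -265) = 146689/(-21 + 7*(-265)) = 146689/(-21 - 1855) = 146689/(-1876) = 146689*(-1/1876) = -146689/1876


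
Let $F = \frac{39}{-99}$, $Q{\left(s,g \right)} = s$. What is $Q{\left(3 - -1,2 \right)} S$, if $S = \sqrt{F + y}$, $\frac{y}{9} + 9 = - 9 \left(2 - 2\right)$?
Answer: $\frac{4 i \sqrt{88638}}{33} \approx 36.087 i$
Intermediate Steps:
$y = -81$ ($y = -81 + 9 \left(- 9 \left(2 - 2\right)\right) = -81 + 9 \left(- 9 \cdot 0\right) = -81 + 9 \left(\left(-1\right) 0\right) = -81 + 9 \cdot 0 = -81 + 0 = -81$)
$F = - \frac{13}{33}$ ($F = 39 \left(- \frac{1}{99}\right) = - \frac{13}{33} \approx -0.39394$)
$S = \frac{i \sqrt{88638}}{33}$ ($S = \sqrt{- \frac{13}{33} - 81} = \sqrt{- \frac{2686}{33}} = \frac{i \sqrt{88638}}{33} \approx 9.0219 i$)
$Q{\left(3 - -1,2 \right)} S = \left(3 - -1\right) \frac{i \sqrt{88638}}{33} = \left(3 + 1\right) \frac{i \sqrt{88638}}{33} = 4 \frac{i \sqrt{88638}}{33} = \frac{4 i \sqrt{88638}}{33}$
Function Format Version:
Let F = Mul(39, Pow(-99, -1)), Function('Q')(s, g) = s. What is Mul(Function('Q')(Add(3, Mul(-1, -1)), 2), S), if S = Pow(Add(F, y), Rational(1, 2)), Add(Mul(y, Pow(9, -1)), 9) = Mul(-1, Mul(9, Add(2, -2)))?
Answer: Mul(Rational(4, 33), I, Pow(88638, Rational(1, 2))) ≈ Mul(36.087, I)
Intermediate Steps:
y = -81 (y = Add(-81, Mul(9, Mul(-1, Mul(9, Add(2, -2))))) = Add(-81, Mul(9, Mul(-1, Mul(9, 0)))) = Add(-81, Mul(9, Mul(-1, 0))) = Add(-81, Mul(9, 0)) = Add(-81, 0) = -81)
F = Rational(-13, 33) (F = Mul(39, Rational(-1, 99)) = Rational(-13, 33) ≈ -0.39394)
S = Mul(Rational(1, 33), I, Pow(88638, Rational(1, 2))) (S = Pow(Add(Rational(-13, 33), -81), Rational(1, 2)) = Pow(Rational(-2686, 33), Rational(1, 2)) = Mul(Rational(1, 33), I, Pow(88638, Rational(1, 2))) ≈ Mul(9.0219, I))
Mul(Function('Q')(Add(3, Mul(-1, -1)), 2), S) = Mul(Add(3, Mul(-1, -1)), Mul(Rational(1, 33), I, Pow(88638, Rational(1, 2)))) = Mul(Add(3, 1), Mul(Rational(1, 33), I, Pow(88638, Rational(1, 2)))) = Mul(4, Mul(Rational(1, 33), I, Pow(88638, Rational(1, 2)))) = Mul(Rational(4, 33), I, Pow(88638, Rational(1, 2)))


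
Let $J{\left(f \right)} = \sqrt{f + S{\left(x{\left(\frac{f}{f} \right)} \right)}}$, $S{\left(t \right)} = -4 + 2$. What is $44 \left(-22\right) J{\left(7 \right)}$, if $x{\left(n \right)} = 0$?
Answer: $- 968 \sqrt{5} \approx -2164.5$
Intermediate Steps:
$S{\left(t \right)} = -2$
$J{\left(f \right)} = \sqrt{-2 + f}$ ($J{\left(f \right)} = \sqrt{f - 2} = \sqrt{-2 + f}$)
$44 \left(-22\right) J{\left(7 \right)} = 44 \left(-22\right) \sqrt{-2 + 7} = - 968 \sqrt{5}$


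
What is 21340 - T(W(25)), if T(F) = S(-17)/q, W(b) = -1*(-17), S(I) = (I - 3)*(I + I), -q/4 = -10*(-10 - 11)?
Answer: 448157/21 ≈ 21341.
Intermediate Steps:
q = -840 (q = -(-40)*(-10 - 11) = -(-40)*(-21) = -4*210 = -840)
S(I) = 2*I*(-3 + I) (S(I) = (-3 + I)*(2*I) = 2*I*(-3 + I))
W(b) = 17
T(F) = -17/21 (T(F) = (2*(-17)*(-3 - 17))/(-840) = (2*(-17)*(-20))*(-1/840) = 680*(-1/840) = -17/21)
21340 - T(W(25)) = 21340 - 1*(-17/21) = 21340 + 17/21 = 448157/21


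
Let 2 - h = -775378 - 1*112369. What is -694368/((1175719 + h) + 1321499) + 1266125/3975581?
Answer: 52595693623/464041741063 ≈ 0.11334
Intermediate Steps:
h = 887749 (h = 2 - (-775378 - 1*112369) = 2 - (-775378 - 112369) = 2 - 1*(-887747) = 2 + 887747 = 887749)
-694368/((1175719 + h) + 1321499) + 1266125/3975581 = -694368/((1175719 + 887749) + 1321499) + 1266125/3975581 = -694368/(2063468 + 1321499) + 1266125*(1/3975581) = -694368/3384967 + 1266125/3975581 = 52595693623/464041741063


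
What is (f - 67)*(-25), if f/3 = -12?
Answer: 2575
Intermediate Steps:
f = -36 (f = 3*(-12) = -36)
(f - 67)*(-25) = (-36 - 67)*(-25) = -103*(-25) = 2575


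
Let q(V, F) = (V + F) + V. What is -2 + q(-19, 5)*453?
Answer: -14951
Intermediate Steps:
q(V, F) = F + 2*V (q(V, F) = (F + V) + V = F + 2*V)
-2 + q(-19, 5)*453 = -2 + (5 + 2*(-19))*453 = -2 + (5 - 38)*453 = -2 - 33*453 = -2 - 14949 = -14951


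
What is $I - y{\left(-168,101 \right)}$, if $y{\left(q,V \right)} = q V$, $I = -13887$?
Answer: $3081$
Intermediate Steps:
$y{\left(q,V \right)} = V q$
$I - y{\left(-168,101 \right)} = -13887 - 101 \left(-168\right) = -13887 - -16968 = -13887 + 16968 = 3081$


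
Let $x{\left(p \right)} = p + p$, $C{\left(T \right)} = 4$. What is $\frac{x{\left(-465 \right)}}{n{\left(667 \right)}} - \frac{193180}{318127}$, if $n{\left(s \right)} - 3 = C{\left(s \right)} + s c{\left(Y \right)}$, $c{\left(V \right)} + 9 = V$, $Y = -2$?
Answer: $- \frac{112015129}{233187091} \approx -0.48037$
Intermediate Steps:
$x{\left(p \right)} = 2 p$
$c{\left(V \right)} = -9 + V$
$n{\left(s \right)} = 7 - 11 s$ ($n{\left(s \right)} = 3 + \left(4 + s \left(-9 - 2\right)\right) = 3 + \left(4 + s \left(-11\right)\right) = 3 - \left(-4 + 11 s\right) = 7 - 11 s$)
$\frac{x{\left(-465 \right)}}{n{\left(667 \right)}} - \frac{193180}{318127} = \frac{2 \left(-465\right)}{7 - 7337} - \frac{193180}{318127} = - \frac{930}{7 - 7337} - \frac{193180}{318127} = - \frac{930}{-7330} - \frac{193180}{318127} = \left(-930\right) \left(- \frac{1}{7330}\right) - \frac{193180}{318127} = \frac{93}{733} - \frac{193180}{318127} = - \frac{112015129}{233187091}$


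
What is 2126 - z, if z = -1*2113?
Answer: 4239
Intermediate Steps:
z = -2113
2126 - z = 2126 - 1*(-2113) = 2126 + 2113 = 4239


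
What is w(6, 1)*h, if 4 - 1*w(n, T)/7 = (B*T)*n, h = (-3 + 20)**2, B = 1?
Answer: -4046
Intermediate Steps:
h = 289 (h = 17**2 = 289)
w(n, T) = 28 - 7*T*n (w(n, T) = 28 - 7*1*T*n = 28 - 7*T*n)
w(6, 1)*h = (28 - 7*1*6)*289 = (28 - 42)*289 = -14*289 = -4046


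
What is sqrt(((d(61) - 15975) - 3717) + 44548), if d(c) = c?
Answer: sqrt(24917) ≈ 157.85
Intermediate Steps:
sqrt(((d(61) - 15975) - 3717) + 44548) = sqrt(((61 - 15975) - 3717) + 44548) = sqrt((-15914 - 3717) + 44548) = sqrt(-19631 + 44548) = sqrt(24917)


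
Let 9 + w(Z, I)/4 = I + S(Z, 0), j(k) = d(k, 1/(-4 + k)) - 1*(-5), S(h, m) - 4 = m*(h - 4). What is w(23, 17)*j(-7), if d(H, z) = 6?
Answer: 528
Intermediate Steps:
S(h, m) = 4 + m*(-4 + h) (S(h, m) = 4 + m*(h - 4) = 4 + m*(-4 + h))
j(k) = 11 (j(k) = 6 - 1*(-5) = 6 + 5 = 11)
w(Z, I) = -20 + 4*I (w(Z, I) = -36 + 4*(I + (4 - 4*0 + Z*0)) = -36 + 4*(I + (4 + 0 + 0)) = -36 + 4*(I + 4) = -36 + 4*(4 + I) = -36 + (16 + 4*I) = -20 + 4*I)
w(23, 17)*j(-7) = (-20 + 4*17)*11 = (-20 + 68)*11 = 48*11 = 528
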